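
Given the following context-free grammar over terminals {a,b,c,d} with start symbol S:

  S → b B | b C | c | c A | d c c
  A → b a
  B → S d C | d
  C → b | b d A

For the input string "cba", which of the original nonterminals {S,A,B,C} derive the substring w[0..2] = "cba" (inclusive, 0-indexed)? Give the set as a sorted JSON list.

CNF form of G:
  S -> T0 B | T0 C | T2 X6 | T3 A | c
  A -> T0 T1
  B -> S X4 | d
  C -> T0 X5 | b
  T0 -> b
  T1 -> a
  T2 -> d
  T3 -> c
  X4 -> T2 C
  X5 -> T2 A
  X6 -> T3 T3

CYK fill — only the sub-triangle for w[0..2]:
  T[0,0] 'c' = {S,T3}  orig:{S}
  T[1,1] 'b' = {C,T0}  orig:{C}
  T[2,2] 'a' = {T1}  orig:{}
  T[0,1] 'cb' = ∅
  T[1,2] 'ba' = {A}
  T[0,2] 'cba' = {S}

Original NTs in T[0,2] deriving "cba": ["S"]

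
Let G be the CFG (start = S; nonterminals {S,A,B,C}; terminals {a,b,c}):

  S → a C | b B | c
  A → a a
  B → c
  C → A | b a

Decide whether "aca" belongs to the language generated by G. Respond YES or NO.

CNF form of G:
  S -> T0 C | T1 B | c
  A -> T0 T0
  B -> c
  C -> T0 T0 | T1 T0
  T0 -> a
  T1 -> b

CYK table (by increasing span):
  [0..0]={T0}  "a"  orig:{}
  [1..1]={B,S}  "c"
  [2..2]={T0}  "a"  orig:{}
  [0..1]=∅  "ac"
  [1..2]=∅  "ca"
  [0..2]=∅  "aca"

S ∉ T[0,2] ⇒ NO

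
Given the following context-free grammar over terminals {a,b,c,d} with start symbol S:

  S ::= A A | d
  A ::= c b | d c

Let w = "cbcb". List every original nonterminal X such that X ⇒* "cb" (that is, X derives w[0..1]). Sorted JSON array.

Convert to CNF:
  S -> A A | d
  A -> T0 T1 | T2 T0
  T0 -> c
  T1 -> b
  T2 -> d

CYK fill, restricted to cells inside w[0..1]:
  [0..0]={T0}  "c"  orig:{}
  [1..1]={T1}  "b"  orig:{}
  [0..1]={A}  "cb"

Original NTs in T[0,1] deriving "cb": ["A"]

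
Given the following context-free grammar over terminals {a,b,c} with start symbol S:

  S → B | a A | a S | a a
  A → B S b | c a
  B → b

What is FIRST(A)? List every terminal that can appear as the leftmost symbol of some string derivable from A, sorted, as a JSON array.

FIRST sets, iterate to fixpoint:
round 1:
  A via A→c a: +{c}
  B via B→b: +{b}
  S via S→B: +{b}
  S via S→a A: +{a}
  FIRST(S)={a,b}  FIRST(A)={c}  FIRST(B)={b}
round 2:
  A via A→B S b: +{b}
  FIRST(S)={a,b}  FIRST(A)={b,c}  FIRST(B)={b}
round 3: (no change)
  FIRST(S)={a,b}  FIRST(A)={b,c}  FIRST(B)={b}

FIRST(A) = ["b", "c"]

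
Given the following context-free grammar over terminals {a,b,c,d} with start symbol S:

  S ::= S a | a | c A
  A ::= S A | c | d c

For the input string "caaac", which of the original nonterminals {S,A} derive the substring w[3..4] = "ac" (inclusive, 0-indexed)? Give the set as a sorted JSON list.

Convert to CNF:
  S -> S T2 | T1 A | a
  A -> S A | T0 T1 | c
  T0 -> d
  T1 -> c
  T2 -> a

CYK table (by increasing span) (cells [i..j] with 3 ≤ i ≤ j ≤ 4 only):
  T[3,3] 'a' = {S,T2}  orig:{S}
  T[4,4] 'c' = {A,T1}  orig:{A}
  T[3,4] 'ac' = {A}

Original NTs in T[3,4] deriving "ac": ["A"]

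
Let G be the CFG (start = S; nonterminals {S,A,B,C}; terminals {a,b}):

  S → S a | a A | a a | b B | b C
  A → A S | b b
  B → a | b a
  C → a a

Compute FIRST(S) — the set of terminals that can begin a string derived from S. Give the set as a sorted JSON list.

FIRST sets, iterate to fixpoint:
[1]
  A via A→b b: +{b}
  B via B→a: +{a}
  B via B→b a: +{b}
  C via C→a a: +{a}
  S via S→a A: +{a}
  S via S→b B: +{b}
  S: {a,b}  A: {b}  B: {a,b}  C: {a}
[2] — fixpoint
  S: {a,b}  A: {b}  B: {a,b}  C: {a}

FIRST(S) = ["a", "b"]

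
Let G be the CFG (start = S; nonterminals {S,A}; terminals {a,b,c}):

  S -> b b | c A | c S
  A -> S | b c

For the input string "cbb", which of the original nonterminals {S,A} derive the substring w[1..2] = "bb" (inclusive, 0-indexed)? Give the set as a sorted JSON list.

CNF form of G:
  S -> T0 T0 | T1 A | T1 S
  A -> T0 T0 | T0 T1 | T1 A | T1 S
  T0 -> b
  T1 -> c

CYK table (by increasing span), restricted to cells inside w[1..2]:
  cell(1,1) b: {T0}  orig:{}
  cell(2,2) b: {T0}  orig:{}
  cell(1,2) bb: {A,S}

Original NTs in T[1,2] deriving "bb": ["A", "S"]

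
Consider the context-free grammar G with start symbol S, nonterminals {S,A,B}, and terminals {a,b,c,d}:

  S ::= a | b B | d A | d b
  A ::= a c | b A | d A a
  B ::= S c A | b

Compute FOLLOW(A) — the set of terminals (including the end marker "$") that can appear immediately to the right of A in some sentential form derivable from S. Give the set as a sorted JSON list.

Compute FIRST by fixpoint:
round 1:
  A via A→a c: +{a}
  A via A→b A: +{b}
  A via A→d A a: +{d}
  B via B→b: +{b}
  S via S→a: +{a}
  S via S→b B: +{b}
  S via S→d A: +{d}
  FIRST[S]={a,b,d}  FIRST[A]={a,b,d}  FIRST[B]={b}
round 2:
  B via B→S c A: +{a,d}
  FIRST[S]={a,b,d}  FIRST[A]={a,b,d}  FIRST[B]={a,b,d}
round 3: — fixpoint
  FIRST[S]={a,b,d}  FIRST[A]={a,b,d}  FIRST[B]={a,b,d}

FOLLOW iteration:
FOLLOW(S) := {$}
[1]
  A→d A a: FOLLOW(A) ⊇ FIRST(a) = {a}; new: +{a}
  B→S c A: FOLLOW(S) ⊇ FIRST(c) = {c}; new: +{c}
  S→b B: FOLLOW(B) ⊇ FOLLOW(S) ⊇ {$,c}; new: +{$,c}
  S→d A: FOLLOW(A) ⊇ FOLLOW(S) ⊇ {$,c}; new: +{$,c}
  FOLLOW(S)={$,c}  FOLLOW(A)={$,a,c}  FOLLOW(B)={$,c}
[2] (no change)
  FOLLOW(S)={$,c}  FOLLOW(A)={$,a,c}  FOLLOW(B)={$,c}

FOLLOW(A) = ["$", "a", "c"]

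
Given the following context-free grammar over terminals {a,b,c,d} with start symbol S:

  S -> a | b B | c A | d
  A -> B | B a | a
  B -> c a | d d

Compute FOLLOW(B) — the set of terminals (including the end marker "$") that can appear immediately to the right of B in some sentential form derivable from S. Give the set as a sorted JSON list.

FIRST iteration:
iter 1:
  A via A→a: +{a}
  B via B→c a: +{c}
  B via B→d d: +{d}
  S via S→a: +{a}
  S via S→b B: +{b}
  S via S→c A: +{c}
  S via S→d: +{d}
  FIRST[S]={a,b,c,d}  FIRST[A]={a}  FIRST[B]={c,d}
iter 2:
  A via A→B: +{c,d}
  FIRST[S]={a,b,c,d}  FIRST[A]={a,c,d}  FIRST[B]={c,d}
iter 3: (no change)
  FIRST[S]={a,b,c,d}  FIRST[A]={a,c,d}  FIRST[B]={c,d}

Compute FOLLOW by fixpoint:
seed FOLLOW(S) with $
round 1:
  A→B a: FOLLOW(B) ⊇ FIRST(a) = {a}; new: +{a}
  S→b B: FOLLOW(B) ⊇ FOLLOW(S) ⊇ {$}; new: +{$}
  S→c A: FOLLOW(A) ⊇ FOLLOW(S) ⊇ {$}; new: +{$}
  FOLLOW[S]={$}  FOLLOW[A]={$}  FOLLOW[B]={$,a}
round 2: (stable)
  FOLLOW[S]={$}  FOLLOW[A]={$}  FOLLOW[B]={$,a}

FOLLOW(B) = ["$", "a"]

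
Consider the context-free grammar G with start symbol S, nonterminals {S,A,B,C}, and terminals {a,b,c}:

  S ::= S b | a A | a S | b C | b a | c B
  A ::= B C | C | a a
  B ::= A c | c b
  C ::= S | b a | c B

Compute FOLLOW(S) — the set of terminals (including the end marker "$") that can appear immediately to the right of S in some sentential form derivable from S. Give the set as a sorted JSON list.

FIRST iteration:
round 1:
  A via A→a a: +{a}
  B via B→A c: +{a}
  B via B→c b: +{c}
  C via C→b a: +{b}
  C via C→c B: +{c}
  S via S→a A: +{a}
  S via S→b C: +{b}
  S via S→c B: +{c}
  S: {a,b,c}  A: {a}  B: {a,c}  C: {b,c}
round 2:
  A via A→B C: +{c}
  A via A→C: +{b}
  B via B→A c: +{b}
  C via C→S: +{a}
  S: {a,b,c}  A: {a,b,c}  B: {a,b,c}  C: {a,b,c}
round 3: — fixpoint
  S: {a,b,c}  A: {a,b,c}  B: {a,b,c}  C: {a,b,c}

Compute FOLLOW by fixpoint:
FOLLOW(S) := {$}
pass 1:
  A→B C: FOLLOW(B) ⊇ FIRST(C) = {a,b,c}; new: +{a,b,c}
  B→A c: FOLLOW(A) ⊇ FIRST(c) = {c}; new: +{c}
  S→S b: FOLLOW(S) ⊇ FIRST(b) = {b}; new: +{b}
  S→a A: FOLLOW(A) ⊇ FOLLOW(S) ⊇ {$,b}; new: +{$,b}
  S→b C: FOLLOW(C) ⊇ FOLLOW(S) ⊇ {$,b}; new: +{$,b}
  S→c B: FOLLOW(B) ⊇ FOLLOW(S) ⊇ {$,b}; new: +{$}
  S: {$,b}  A: {$,b,c}  B: {$,a,b,c}  C: {$,b}
pass 2:
  A→B C: FOLLOW(C) ⊇ FOLLOW(A) ⊇ {$,b,c}; new: +{c}
  C→S: FOLLOW(S) ⊇ FOLLOW(C) ⊇ {$,b,c}; new: +{c}
  S: {$,b,c}  A: {$,b,c}  B: {$,a,b,c}  C: {$,b,c}
pass 3: (no change)
  S: {$,b,c}  A: {$,b,c}  B: {$,a,b,c}  C: {$,b,c}

FOLLOW(S) = ["$", "b", "c"]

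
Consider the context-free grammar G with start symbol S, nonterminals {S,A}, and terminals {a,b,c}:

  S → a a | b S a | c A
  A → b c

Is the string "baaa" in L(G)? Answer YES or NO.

CNF form of G:
  S -> T0 X3 | T1 A | T2 T2
  A -> T0 T1
  T0 -> b
  T1 -> c
  T2 -> a
  X3 -> S T2

Fill CYK table bottom-up:
  [0..0]={T0}  "b"  orig:{}
  [1..1]={T2}  "a"  orig:{}
  [2..2]={T2}  "a"  orig:{}
  [3..3]={T2}  "a"  orig:{}
  [0..1]=∅  "ba"
  [1..2]={S}  "aa"
  [2..3]={S}  "aa"
  [0..2]=∅  "baa"
  [1..3]={X3}  "aaa"  orig:{}
  [0..3]={S}  "baaa"

S ∈ T[0,3] ⇒ YES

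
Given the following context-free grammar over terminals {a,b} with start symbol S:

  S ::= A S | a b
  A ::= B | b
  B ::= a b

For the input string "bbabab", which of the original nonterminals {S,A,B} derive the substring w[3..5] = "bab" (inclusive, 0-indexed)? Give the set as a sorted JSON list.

Convert to CNF:
  S -> A S | T0 T1
  A -> T0 T1 | b
  B -> T0 T1
  T0 -> a
  T1 -> b

CYK fill, restricted to cells inside w[3..5]:
  T[3,3] 'b' = {A,T1}  orig:{A}
  T[4,4] 'a' = {T0}  orig:{}
  T[5,5] 'b' = {A,T1}  orig:{A}
  T[3,4] 'ba' = ∅
  T[4,5] 'ab' = {A,B,S}
  T[3,5] 'bab' = {S}

Original NTs in T[3,5] deriving "bab": ["S"]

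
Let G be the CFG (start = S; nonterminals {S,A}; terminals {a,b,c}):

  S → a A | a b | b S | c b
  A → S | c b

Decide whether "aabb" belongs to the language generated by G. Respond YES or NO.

CNF form of G:
  S -> T0 A | T0 T1 | T1 S | T2 T1
  A -> T0 A | T0 T1 | T1 S | T2 T1
  T0 -> a
  T1 -> b
  T2 -> c

Fill CYK table bottom-up:
  cell(0,0) a: {T0}  orig:{}
  cell(1,1) a: {T0}  orig:{}
  cell(2,2) b: {T1}  orig:{}
  cell(3,3) b: {T1}  orig:{}
  cell(0,1) aa: ∅
  cell(1,2) ab: {A,S}
  cell(2,3) bb: ∅
  cell(0,2) aab: {A,S}
  cell(1,3) abb: ∅
  cell(0,3) aabb: ∅

S ∉ T[0,3] ⇒ NO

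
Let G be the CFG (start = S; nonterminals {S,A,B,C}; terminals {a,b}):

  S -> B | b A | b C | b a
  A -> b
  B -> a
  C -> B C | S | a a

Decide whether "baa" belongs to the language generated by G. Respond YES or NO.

Convert to CNF:
  S -> T1 A | T1 C | T1 T0 | a
  A -> b
  B -> a
  C -> B C | T0 T0 | T1 A | T1 C | T1 T0 | a
  T0 -> a
  T1 -> b

CYK table (by increasing span):
  T[0,0] 'b' = {A,T1}  orig:{A}
  T[1,1] 'a' = {B,C,S,T0}  orig:{B,C,S}
  T[2,2] 'a' = {B,C,S,T0}  orig:{B,C,S}
  T[0,1] 'ba' = {C,S}
  T[1,2] 'aa' = {C}
  T[0,2] 'baa' = {C,S}

S ∈ T[0,2] ⇒ YES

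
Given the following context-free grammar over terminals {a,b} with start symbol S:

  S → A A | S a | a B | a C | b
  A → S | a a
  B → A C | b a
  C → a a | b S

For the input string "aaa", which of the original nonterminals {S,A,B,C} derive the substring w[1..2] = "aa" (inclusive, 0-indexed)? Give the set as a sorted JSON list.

Convert to CNF:
  S -> A A | S T0 | T0 B | T0 C | b
  A -> A A | S T0 | T0 B | T0 C | T0 T0 | b
  B -> A C | T1 T0
  C -> T0 T0 | T1 S
  T0 -> a
  T1 -> b

Fill CYK table bottom-up — only the sub-triangle for w[1..2]:
  cell(1,1) a: {T0}  orig:{}
  cell(2,2) a: {T0}  orig:{}
  cell(1,2) aa: {A,C}

Original NTs in T[1,2] deriving "aa": ["A", "C"]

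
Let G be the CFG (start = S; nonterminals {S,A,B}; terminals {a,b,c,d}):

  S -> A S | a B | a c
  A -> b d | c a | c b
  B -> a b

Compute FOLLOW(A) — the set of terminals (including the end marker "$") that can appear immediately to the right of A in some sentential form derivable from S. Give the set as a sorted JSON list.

FIRST sets, iterate to fixpoint:
pass 1:
  A via A→b d: +{b}
  A via A→c a: +{c}
  B via B→a b: +{a}
  S via S→A S: +{b,c}
  S via S→a B: +{a}
  FIRST[S]={a,b,c}  FIRST[A]={b,c}  FIRST[B]={a}
pass 2: (stable)
  FIRST[S]={a,b,c}  FIRST[A]={b,c}  FIRST[B]={a}

FOLLOW sets:
initialize: $ ∈ FOLLOW(S)
pass 1:
  S→A S: FOLLOW(A) ⊇ FIRST(S) = {a,b,c}; new: +{a,b,c}
  S→a B: FOLLOW(B) ⊇ FOLLOW(S) ⊇ {$}; new: +{$}
  FOLLOW(S)={$}  FOLLOW(A)={a,b,c}  FOLLOW(B)={$}
pass 2: (stable)
  FOLLOW(S)={$}  FOLLOW(A)={a,b,c}  FOLLOW(B)={$}

FOLLOW(A) = ["a", "b", "c"]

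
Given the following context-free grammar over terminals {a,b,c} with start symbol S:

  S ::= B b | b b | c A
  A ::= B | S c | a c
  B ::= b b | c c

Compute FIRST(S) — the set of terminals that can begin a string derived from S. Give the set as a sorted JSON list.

FIRST sets, iterate to fixpoint:
[1]
  A via A→a c: +{a}
  B via B→b b: +{b}
  B via B→c c: +{c}
  S via S→B b: +{b,c}
  FIRST(S)={b,c}  FIRST(A)={a}  FIRST(B)={b,c}
[2]
  A via A→B: +{b,c}
  FIRST(S)={b,c}  FIRST(A)={a,b,c}  FIRST(B)={b,c}
[3] — fixpoint
  FIRST(S)={b,c}  FIRST(A)={a,b,c}  FIRST(B)={b,c}

FIRST(S) = ["b", "c"]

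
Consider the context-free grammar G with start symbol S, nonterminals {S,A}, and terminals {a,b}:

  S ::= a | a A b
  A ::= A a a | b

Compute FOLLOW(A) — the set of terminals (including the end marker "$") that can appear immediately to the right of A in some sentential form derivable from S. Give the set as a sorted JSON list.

Compute FIRST by fixpoint:
iter 1:
  A via A→b: +{b}
  S via S→a: +{a}
  FIRST[S]={a}  FIRST[A]={b}
iter 2: done
  FIRST[S]={a}  FIRST[A]={b}

Compute FOLLOW by fixpoint:
seed FOLLOW(S) with $
iter 1:
  A→A a a: FOLLOW(A) ⊇ FIRST(a) = {a}; new: +{a}
  S→a A b: FOLLOW(A) ⊇ FIRST(b) = {b}; new: +{b}
  FOLLOW[S]={$}  FOLLOW[A]={a,b}
iter 2: done
  FOLLOW[S]={$}  FOLLOW[A]={a,b}

FOLLOW(A) = ["a", "b"]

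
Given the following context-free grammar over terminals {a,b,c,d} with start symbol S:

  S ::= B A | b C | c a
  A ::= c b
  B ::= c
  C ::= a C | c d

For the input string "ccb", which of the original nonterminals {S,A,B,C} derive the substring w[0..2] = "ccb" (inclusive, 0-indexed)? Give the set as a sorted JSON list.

Convert to CNF:
  S -> B A | T0 T2 | T1 C
  A -> T0 T1
  B -> c
  C -> T0 T3 | T2 C
  T0 -> c
  T1 -> b
  T2 -> a
  T3 -> d

CYK fill, restricted to cells inside w[0..2]:
  T[0,0] 'c' = {B,T0}  orig:{B}
  T[1,1] 'c' = {B,T0}  orig:{B}
  T[2,2] 'b' = {T1}  orig:{}
  T[0,1] 'cc' = ∅
  T[1,2] 'cb' = {A}
  T[0,2] 'ccb' = {S}

Original NTs in T[0,2] deriving "ccb": ["S"]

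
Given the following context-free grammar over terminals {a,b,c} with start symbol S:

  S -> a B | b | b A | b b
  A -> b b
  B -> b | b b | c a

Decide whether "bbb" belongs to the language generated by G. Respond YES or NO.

CNF form of G:
  S -> T0 A | T0 T0 | T2 B | b
  A -> T0 T0
  B -> T0 T0 | T1 T2 | b
  T0 -> b
  T1 -> c
  T2 -> a

CYK table (by increasing span):
  cell(0,0) b: {B,S,T0}  orig:{B,S}
  cell(1,1) b: {B,S,T0}  orig:{B,S}
  cell(2,2) b: {B,S,T0}  orig:{B,S}
  cell(0,1) bb: {A,B,S}
  cell(1,2) bb: {A,B,S}
  cell(0,2) bbb: {S}

S ∈ T[0,2] ⇒ YES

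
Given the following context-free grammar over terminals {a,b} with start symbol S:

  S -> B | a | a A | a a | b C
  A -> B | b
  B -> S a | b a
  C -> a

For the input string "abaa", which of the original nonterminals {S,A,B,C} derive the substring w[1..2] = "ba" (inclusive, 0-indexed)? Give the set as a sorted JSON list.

CNF form of G:
  S -> S T0 | T0 A | T0 T0 | T1 C | T1 T0 | a
  A -> S T0 | T1 T0 | b
  B -> S T0 | T1 T0
  C -> a
  T0 -> a
  T1 -> b

Fill CYK table bottom-up — only the sub-triangle for w[1..2]:
  cell(1,1) b: {A,T1}  orig:{A}
  cell(2,2) a: {C,S,T0}  orig:{C,S}
  cell(1,2) ba: {A,B,S}

Original NTs in T[1,2] deriving "ba": ["A", "B", "S"]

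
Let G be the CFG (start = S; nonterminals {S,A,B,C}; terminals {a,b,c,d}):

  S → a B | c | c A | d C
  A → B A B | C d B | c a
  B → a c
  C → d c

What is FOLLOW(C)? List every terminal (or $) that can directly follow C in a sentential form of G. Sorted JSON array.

FIRST sets, iterate to fixpoint:
iter 1:
  A via A→c a: +{c}
  B via B→a c: +{a}
  C via C→d c: +{d}
  S via S→a B: +{a}
  S via S→c: +{c}
  S via S→d C: +{d}
  FIRST[S]={a,c,d}  FIRST[A]={c}  FIRST[B]={a}  FIRST[C]={d}
iter 2:
  A via A→B A B: +{a}
  A via A→C d B: +{d}
  FIRST[S]={a,c,d}  FIRST[A]={a,c,d}  FIRST[B]={a}  FIRST[C]={d}
iter 3: (stable)
  FIRST[S]={a,c,d}  FIRST[A]={a,c,d}  FIRST[B]={a}  FIRST[C]={d}

FOLLOW sets:
initialize: $ ∈ FOLLOW(S)
round 1:
  A→B A B: FOLLOW(B) ⊇ FIRST(A) = {a,c,d}; new: +{a,c,d}
  A→B A B: FOLLOW(A) ⊇ FIRST(B) = {a}; new: +{a}
  A→C d B: FOLLOW(C) ⊇ FIRST(d) = {d}; new: +{d}
  S→a B: FOLLOW(B) ⊇ FOLLOW(S) ⊇ {$}; new: +{$}
  S→c A: FOLLOW(A) ⊇ FOLLOW(S) ⊇ {$}; new: +{$}
  S→d C: FOLLOW(C) ⊇ FOLLOW(S) ⊇ {$}; new: +{$}
  S: {$}  A: {$,a}  B: {$,a,c,d}  C: {$,d}
round 2: — fixpoint
  S: {$}  A: {$,a}  B: {$,a,c,d}  C: {$,d}

FOLLOW(C) = ["$", "d"]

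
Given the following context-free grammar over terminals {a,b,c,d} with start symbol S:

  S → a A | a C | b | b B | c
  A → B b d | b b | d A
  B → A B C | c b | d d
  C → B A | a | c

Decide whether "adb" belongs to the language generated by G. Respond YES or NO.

Convert to CNF:
  S -> T0 B | T3 A | T3 C | b | c
  A -> B X4 | T0 T0 | T1 A
  B -> A X5 | T1 T1 | T2 T0
  C -> B A | a | c
  T0 -> b
  T1 -> d
  T2 -> c
  T3 -> a
  X4 -> T0 T1
  X5 -> B C

CYK table (by increasing span):
  cell(0,0) a: {C,T3}  orig:{C}
  cell(1,1) d: {T1}  orig:{}
  cell(2,2) b: {S,T0}  orig:{S}
  cell(0,1) ad: ∅
  cell(1,2) db: ∅
  cell(0,2) adb: ∅

S ∉ T[0,2] ⇒ NO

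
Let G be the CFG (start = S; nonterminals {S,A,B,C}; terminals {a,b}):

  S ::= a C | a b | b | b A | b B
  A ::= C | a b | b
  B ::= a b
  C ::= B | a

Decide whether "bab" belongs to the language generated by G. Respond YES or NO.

Convert to CNF:
  S -> T0 C | T0 T1 | T1 A | T1 B | b
  A -> T0 T1 | a | b
  B -> T0 T1
  C -> T0 T1 | a
  T0 -> a
  T1 -> b

Fill CYK table bottom-up:
  T[0,0] 'b' = {A,S,T1}  orig:{A,S}
  T[1,1] 'a' = {A,C,T0}  orig:{A,C}
  T[2,2] 'b' = {A,S,T1}  orig:{A,S}
  T[0,1] 'ba' = {S}
  T[1,2] 'ab' = {A,B,C,S}
  T[0,2] 'bab' = {S}

S ∈ T[0,2] ⇒ YES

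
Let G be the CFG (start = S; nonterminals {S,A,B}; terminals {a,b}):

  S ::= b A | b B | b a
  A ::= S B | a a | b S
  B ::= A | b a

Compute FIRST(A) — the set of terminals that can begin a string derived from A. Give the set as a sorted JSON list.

Compute FIRST by fixpoint:
round 1:
  A via A→a a: +{a}
  A via A→b S: +{b}
  B via B→A: +{a,b}
  S via S→b A: +{b}
  S: {b}  A: {a,b}  B: {a,b}
round 2: (stable)
  S: {b}  A: {a,b}  B: {a,b}

FIRST(A) = ["a", "b"]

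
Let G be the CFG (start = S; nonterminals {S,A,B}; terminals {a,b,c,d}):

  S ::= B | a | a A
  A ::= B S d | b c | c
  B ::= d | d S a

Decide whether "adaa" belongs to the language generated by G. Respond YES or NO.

CNF form of G:
  S -> T0 X6 | T3 A | a | d
  A -> B X4 | T1 T2 | c
  B -> T0 X5 | d
  T0 -> d
  T1 -> b
  T2 -> c
  T3 -> a
  X4 -> S T0
  X5 -> S T3
  X6 -> S T3

CYK table (by increasing span):
  T[0,0] 'a' = {S,T3}  orig:{S}
  T[1,1] 'd' = {B,S,T0}  orig:{B,S}
  T[2,2] 'a' = {S,T3}  orig:{S}
  T[3,3] 'a' = {S,T3}  orig:{S}
  T[0,1] 'ad' = {X4}  orig:{}
  T[1,2] 'da' = {X5,X6}  orig:{}
  T[2,3] 'aa' = {X5,X6}  orig:{}
  T[0,2] 'ada' = ∅
  T[1,3] 'daa' = {B,S}
  T[0,3] 'adaa' = ∅

S ∉ T[0,3] ⇒ NO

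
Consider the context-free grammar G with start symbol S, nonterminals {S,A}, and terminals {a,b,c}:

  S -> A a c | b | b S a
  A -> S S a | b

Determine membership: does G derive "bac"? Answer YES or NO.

Convert to CNF:
  S -> A X4 | T2 X5 | b
  A -> S X3 | b
  T0 -> a
  T1 -> c
  T2 -> b
  X3 -> S T0
  X4 -> T0 T1
  X5 -> S T0

CYK table (by increasing span):
  cell(0,0) b: {A,S,T2}  orig:{A,S}
  cell(1,1) a: {T0}  orig:{}
  cell(2,2) c: {T1}  orig:{}
  cell(0,1) ba: {X3,X5}  orig:{}
  cell(1,2) ac: {X4}  orig:{}
  cell(0,2) bac: {S}

S ∈ T[0,2] ⇒ YES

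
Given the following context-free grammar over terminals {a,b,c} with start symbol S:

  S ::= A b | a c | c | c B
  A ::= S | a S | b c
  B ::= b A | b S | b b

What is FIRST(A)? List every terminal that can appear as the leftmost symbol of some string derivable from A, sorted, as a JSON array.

FIRST sets, iterate to fixpoint:
[1]
  A via A→a S: +{a}
  A via A→b c: +{b}
  B via B→b A: +{b}
  S via S→A b: +{a,b}
  S via S→c: +{c}
  FIRST(S)={a,b,c}  FIRST(A)={a,b}  FIRST(B)={b}
[2]
  A via A→S: +{c}
  FIRST(S)={a,b,c}  FIRST(A)={a,b,c}  FIRST(B)={b}
[3] done
  FIRST(S)={a,b,c}  FIRST(A)={a,b,c}  FIRST(B)={b}

FIRST(A) = ["a", "b", "c"]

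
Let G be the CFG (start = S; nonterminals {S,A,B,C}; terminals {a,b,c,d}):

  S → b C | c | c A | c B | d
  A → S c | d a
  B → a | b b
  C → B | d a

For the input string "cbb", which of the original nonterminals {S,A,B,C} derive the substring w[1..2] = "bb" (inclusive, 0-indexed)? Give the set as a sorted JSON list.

Convert to CNF:
  S -> T0 A | T0 B | T3 C | c | d
  A -> S T0 | T1 T2
  B -> T3 T3 | a
  C -> T1 T2 | T3 T3 | a
  T0 -> c
  T1 -> d
  T2 -> a
  T3 -> b

CYK fill, restricted to cells inside w[1..2]:
  [1..1]={T3}  "b"  orig:{}
  [2..2]={T3}  "b"  orig:{}
  [1..2]={B,C}  "bb"

Original NTs in T[1,2] deriving "bb": ["B", "C"]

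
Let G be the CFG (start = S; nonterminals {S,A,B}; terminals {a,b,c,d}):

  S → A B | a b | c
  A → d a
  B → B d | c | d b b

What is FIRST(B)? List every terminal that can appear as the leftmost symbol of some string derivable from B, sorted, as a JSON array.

FIRST iteration:
[1]
  A via A→d a: +{d}
  B via B→c: +{c}
  B via B→d b b: +{d}
  S via S→A B: +{d}
  S via S→a b: +{a}
  S via S→c: +{c}
  FIRST[S]={a,c,d}  FIRST[A]={d}  FIRST[B]={c,d}
[2] done
  FIRST[S]={a,c,d}  FIRST[A]={d}  FIRST[B]={c,d}

FIRST(B) = ["c", "d"]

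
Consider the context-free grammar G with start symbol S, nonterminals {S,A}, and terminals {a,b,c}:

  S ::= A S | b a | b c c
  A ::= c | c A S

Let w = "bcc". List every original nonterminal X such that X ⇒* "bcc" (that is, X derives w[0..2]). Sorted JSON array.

CNF form of G:
  S -> A S | T1 T2 | T1 X4
  A -> T0 X3 | c
  T0 -> c
  T1 -> b
  T2 -> a
  X3 -> A S
  X4 -> T0 T0

Fill CYK table bottom-up — only the sub-triangle for w[0..2]:
  cell(0,0) b: {T1}  orig:{}
  cell(1,1) c: {A,T0}  orig:{A}
  cell(2,2) c: {A,T0}  orig:{A}
  cell(0,1) bc: ∅
  cell(1,2) cc: {X4}  orig:{}
  cell(0,2) bcc: {S}

Original NTs in T[0,2] deriving "bcc": ["S"]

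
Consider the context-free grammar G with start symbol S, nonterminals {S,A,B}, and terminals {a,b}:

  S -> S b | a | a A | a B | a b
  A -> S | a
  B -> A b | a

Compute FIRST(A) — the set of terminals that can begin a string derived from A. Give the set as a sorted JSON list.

FIRST iteration:
pass 1:
  A via A→a: +{a}
  B via B→A b: +{a}
  S via S→a: +{a}
  FIRST[S]={a}  FIRST[A]={a}  FIRST[B]={a}
pass 2: (no change)
  FIRST[S]={a}  FIRST[A]={a}  FIRST[B]={a}

FIRST(A) = ["a"]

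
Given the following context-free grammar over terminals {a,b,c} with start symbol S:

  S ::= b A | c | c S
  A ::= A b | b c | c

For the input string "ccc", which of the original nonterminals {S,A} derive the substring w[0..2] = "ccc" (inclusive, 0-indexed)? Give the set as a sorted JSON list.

CNF form of G:
  S -> T0 A | T1 S | c
  A -> A T0 | T0 T1 | c
  T0 -> b
  T1 -> c

CYK table (by increasing span) — only the sub-triangle for w[0..2]:
  T[0,0] 'c' = {A,S,T1}  orig:{A,S}
  T[1,1] 'c' = {A,S,T1}  orig:{A,S}
  T[2,2] 'c' = {A,S,T1}  orig:{A,S}
  T[0,1] 'cc' = {S}
  T[1,2] 'cc' = {S}
  T[0,2] 'ccc' = {S}

Original NTs in T[0,2] deriving "ccc": ["S"]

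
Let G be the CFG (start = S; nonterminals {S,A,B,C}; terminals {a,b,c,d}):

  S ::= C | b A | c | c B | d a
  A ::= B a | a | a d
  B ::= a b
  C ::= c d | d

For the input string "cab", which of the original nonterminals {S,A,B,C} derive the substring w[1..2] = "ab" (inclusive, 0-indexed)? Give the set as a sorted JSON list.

Convert to CNF:
  S -> T1 T0 | T2 A | T3 B | T3 T1 | c | d
  A -> B T0 | T0 T1 | a
  B -> T0 T2
  C -> T3 T1 | d
  T0 -> a
  T1 -> d
  T2 -> b
  T3 -> c

CYK table (by increasing span) (cells [i..j] with 1 ≤ i ≤ j ≤ 2 only):
  [1..1]={A,T0}  "a"  orig:{A}
  [2..2]={T2}  "b"  orig:{}
  [1..2]={B}  "ab"

Original NTs in T[1,2] deriving "ab": ["B"]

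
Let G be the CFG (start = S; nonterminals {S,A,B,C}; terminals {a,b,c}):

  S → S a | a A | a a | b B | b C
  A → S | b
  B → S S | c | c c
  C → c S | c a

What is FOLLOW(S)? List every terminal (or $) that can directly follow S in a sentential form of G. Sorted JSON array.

Compute FIRST by fixpoint:
iter 1:
  A via A→b: +{b}
  B via B→c: +{c}
  C via C→c S: +{c}
  S via S→a A: +{a}
  S via S→b B: +{b}
  FIRST[S]={a,b}  FIRST[A]={b}  FIRST[B]={c}  FIRST[C]={c}
iter 2:
  A via A→S: +{a}
  B via B→S S: +{a,b}
  FIRST[S]={a,b}  FIRST[A]={a,b}  FIRST[B]={a,b,c}  FIRST[C]={c}
iter 3: (no change)
  FIRST[S]={a,b}  FIRST[A]={a,b}  FIRST[B]={a,b,c}  FIRST[C]={c}

Compute FOLLOW by fixpoint:
seed FOLLOW(S) with $
iter 1:
  B→S S: FOLLOW(S) ⊇ FIRST(S) = {a,b}; new: +{a,b}
  S→a A: FOLLOW(A) ⊇ FOLLOW(S) ⊇ {$,a,b}; new: +{$,a,b}
  S→b B: FOLLOW(B) ⊇ FOLLOW(S) ⊇ {$,a,b}; new: +{$,a,b}
  S→b C: FOLLOW(C) ⊇ FOLLOW(S) ⊇ {$,a,b}; new: +{$,a,b}
  FOLLOW(S)={$,a,b}  FOLLOW(A)={$,a,b}  FOLLOW(B)={$,a,b}  FOLLOW(C)={$,a,b}
iter 2: done
  FOLLOW(S)={$,a,b}  FOLLOW(A)={$,a,b}  FOLLOW(B)={$,a,b}  FOLLOW(C)={$,a,b}

FOLLOW(S) = ["$", "a", "b"]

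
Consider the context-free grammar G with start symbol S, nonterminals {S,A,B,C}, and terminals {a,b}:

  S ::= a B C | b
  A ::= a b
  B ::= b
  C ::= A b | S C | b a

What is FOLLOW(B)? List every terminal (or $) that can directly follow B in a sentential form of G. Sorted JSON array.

Compute FIRST by fixpoint:
iter 1:
  A via A→a b: +{a}
  B via B→b: +{b}
  C via C→A b: +{a}
  C via C→b a: +{b}
  S via S→a B C: +{a}
  S via S→b: +{b}
  S: {a,b}  A: {a}  B: {b}  C: {a,b}
iter 2: (no change)
  S: {a,b}  A: {a}  B: {b}  C: {a,b}

FOLLOW sets:
initialize: $ ∈ FOLLOW(S)
round 1:
  C→A b: FOLLOW(A) ⊇ FIRST(b) = {b}; new: +{b}
  C→S C: FOLLOW(S) ⊇ FIRST(C) = {a,b}; new: +{a,b}
  S→a B C: FOLLOW(B) ⊇ FIRST(C) = {a,b}; new: +{a,b}
  S→a B C: FOLLOW(C) ⊇ FOLLOW(S) ⊇ {$,a,b}; new: +{$,a,b}
  FOLLOW[S]={$,a,b}  FOLLOW[A]={b}  FOLLOW[B]={a,b}  FOLLOW[C]={$,a,b}
round 2: (stable)
  FOLLOW[S]={$,a,b}  FOLLOW[A]={b}  FOLLOW[B]={a,b}  FOLLOW[C]={$,a,b}

FOLLOW(B) = ["a", "b"]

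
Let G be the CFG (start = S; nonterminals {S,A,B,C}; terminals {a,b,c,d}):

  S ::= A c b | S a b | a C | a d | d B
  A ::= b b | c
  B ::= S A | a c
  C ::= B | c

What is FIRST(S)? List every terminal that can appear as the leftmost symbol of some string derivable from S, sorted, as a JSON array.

FIRST iteration:
iter 1:
  A via A→b b: +{b}
  A via A→c: +{c}
  B via B→a c: +{a}
  C via C→B: +{a}
  C via C→c: +{c}
  S via S→A c b: +{b,c}
  S via S→a C: +{a}
  S via S→d B: +{d}
  FIRST[S]={a,b,c,d}  FIRST[A]={b,c}  FIRST[B]={a}  FIRST[C]={a,c}
iter 2:
  B via B→S A: +{b,c,d}
  C via C→B: +{b,d}
  FIRST[S]={a,b,c,d}  FIRST[A]={b,c}  FIRST[B]={a,b,c,d}  FIRST[C]={a,b,c,d}
iter 3: — fixpoint
  FIRST[S]={a,b,c,d}  FIRST[A]={b,c}  FIRST[B]={a,b,c,d}  FIRST[C]={a,b,c,d}

FIRST(S) = ["a", "b", "c", "d"]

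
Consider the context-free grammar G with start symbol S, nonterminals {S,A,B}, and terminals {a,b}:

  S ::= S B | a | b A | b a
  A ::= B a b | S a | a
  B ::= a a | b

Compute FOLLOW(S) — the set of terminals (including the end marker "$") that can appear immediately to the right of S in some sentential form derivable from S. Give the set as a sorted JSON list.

Compute FIRST by fixpoint:
pass 1:
  A via A→a: +{a}
  B via B→a a: +{a}
  B via B→b: +{b}
  S via S→a: +{a}
  S via S→b A: +{b}
  S: {a,b}  A: {a}  B: {a,b}
pass 2:
  A via A→B a b: +{b}
  S: {a,b}  A: {a,b}  B: {a,b}
pass 3: (no change)
  S: {a,b}  A: {a,b}  B: {a,b}

FOLLOW iteration:
seed FOLLOW(S) with $
round 1:
  A→B a b: FOLLOW(B) ⊇ FIRST(a) = {a}; new: +{a}
  A→S a: FOLLOW(S) ⊇ FIRST(a) = {a}; new: +{a}
  S→S B: FOLLOW(S) ⊇ FIRST(B) = {a,b}; new: +{b}
  S→S B: FOLLOW(B) ⊇ FOLLOW(S) ⊇ {$,a,b}; new: +{$,b}
  S→b A: FOLLOW(A) ⊇ FOLLOW(S) ⊇ {$,a,b}; new: +{$,a,b}
  FOLLOW[S]={$,a,b}  FOLLOW[A]={$,a,b}  FOLLOW[B]={$,a,b}
round 2: done
  FOLLOW[S]={$,a,b}  FOLLOW[A]={$,a,b}  FOLLOW[B]={$,a,b}

FOLLOW(S) = ["$", "a", "b"]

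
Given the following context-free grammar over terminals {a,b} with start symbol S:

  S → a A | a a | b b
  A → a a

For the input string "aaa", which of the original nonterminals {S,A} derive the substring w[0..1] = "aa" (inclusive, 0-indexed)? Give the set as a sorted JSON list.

CNF form of G:
  S -> T0 A | T0 T0 | T1 T1
  A -> T0 T0
  T0 -> a
  T1 -> b

CYK table (by increasing span), restricted to cells inside w[0..1]:
  [0..0]={T0}  "a"  orig:{}
  [1..1]={T0}  "a"  orig:{}
  [0..1]={A,S}  "aa"

Original NTs in T[0,1] deriving "aa": ["A", "S"]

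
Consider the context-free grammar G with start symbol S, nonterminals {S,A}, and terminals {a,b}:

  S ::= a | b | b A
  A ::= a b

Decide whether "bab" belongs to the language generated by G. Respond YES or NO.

Convert to CNF:
  S -> T1 A | a | b
  A -> T0 T1
  T0 -> a
  T1 -> b

CYK table (by increasing span):
  T[0,0] 'b' = {S,T1}  orig:{S}
  T[1,1] 'a' = {S,T0}  orig:{S}
  T[2,2] 'b' = {S,T1}  orig:{S}
  T[0,1] 'ba' = ∅
  T[1,2] 'ab' = {A}
  T[0,2] 'bab' = {S}

S ∈ T[0,2] ⇒ YES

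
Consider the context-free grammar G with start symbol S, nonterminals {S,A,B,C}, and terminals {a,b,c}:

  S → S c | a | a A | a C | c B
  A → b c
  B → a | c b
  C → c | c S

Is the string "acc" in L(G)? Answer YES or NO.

CNF form of G:
  S -> S T1 | T1 B | T2 A | T2 C | a
  A -> T0 T1
  B -> T1 T0 | a
  C -> T1 S | c
  T0 -> b
  T1 -> c
  T2 -> a

Fill CYK table bottom-up:
  cell(0,0) a: {B,S,T2}  orig:{B,S}
  cell(1,1) c: {C,T1}  orig:{C}
  cell(2,2) c: {C,T1}  orig:{C}
  cell(0,1) ac: {S}
  cell(1,2) cc: ∅
  cell(0,2) acc: {S}

S ∈ T[0,2] ⇒ YES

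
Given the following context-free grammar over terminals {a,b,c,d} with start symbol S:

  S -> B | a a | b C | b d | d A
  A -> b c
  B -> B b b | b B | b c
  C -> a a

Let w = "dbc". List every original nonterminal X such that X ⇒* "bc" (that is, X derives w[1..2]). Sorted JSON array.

CNF form of G:
  S -> B X5 | T0 B | T0 C | T0 T1 | T0 T3 | T2 T2 | T3 A
  A -> T0 T1
  B -> B X4 | T0 B | T0 T1
  C -> T2 T2
  T0 -> b
  T1 -> c
  T2 -> a
  T3 -> d
  X4 -> T0 T0
  X5 -> T0 T0

CYK fill (cells [i..j] with 1 ≤ i ≤ j ≤ 2 only):
  [1..1]={T0}  "b"  orig:{}
  [2..2]={T1}  "c"  orig:{}
  [1..2]={A,B,S}  "bc"

Original NTs in T[1,2] deriving "bc": ["A", "B", "S"]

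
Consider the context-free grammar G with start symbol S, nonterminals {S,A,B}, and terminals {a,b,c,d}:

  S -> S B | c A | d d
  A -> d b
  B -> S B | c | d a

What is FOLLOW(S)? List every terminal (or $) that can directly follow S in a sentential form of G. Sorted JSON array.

FIRST sets, iterate to fixpoint:
pass 1:
  A via A→d b: +{d}
  B via B→c: +{c}
  B via B→d a: +{d}
  S via S→c A: +{c}
  S via S→d d: +{d}
  S: {c,d}  A: {d}  B: {c,d}
pass 2: — fixpoint
  S: {c,d}  A: {d}  B: {c,d}

FOLLOW iteration:
FOLLOW(S) := {$}
round 1:
  B→S B: FOLLOW(S) ⊇ FIRST(B) = {c,d}; new: +{c,d}
  S→S B: FOLLOW(B) ⊇ FOLLOW(S) ⊇ {$,c,d}; new: +{$,c,d}
  S→c A: FOLLOW(A) ⊇ FOLLOW(S) ⊇ {$,c,d}; new: +{$,c,d}
  FOLLOW(S)={$,c,d}  FOLLOW(A)={$,c,d}  FOLLOW(B)={$,c,d}
round 2: done
  FOLLOW(S)={$,c,d}  FOLLOW(A)={$,c,d}  FOLLOW(B)={$,c,d}

FOLLOW(S) = ["$", "c", "d"]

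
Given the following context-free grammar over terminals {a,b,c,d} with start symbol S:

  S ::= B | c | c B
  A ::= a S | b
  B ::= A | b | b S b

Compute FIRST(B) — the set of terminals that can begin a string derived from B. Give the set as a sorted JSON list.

Compute FIRST by fixpoint:
round 1:
  A via A→a S: +{a}
  A via A→b: +{b}
  B via B→A: +{a,b}
  S via S→B: +{a,b}
  S via S→c: +{c}
  S: {a,b,c}  A: {a,b}  B: {a,b}
round 2: — fixpoint
  S: {a,b,c}  A: {a,b}  B: {a,b}

FIRST(B) = ["a", "b"]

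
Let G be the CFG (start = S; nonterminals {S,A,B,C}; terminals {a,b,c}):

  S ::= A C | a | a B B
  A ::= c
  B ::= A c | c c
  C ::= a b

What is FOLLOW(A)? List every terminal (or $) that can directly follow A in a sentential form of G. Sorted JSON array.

Compute FIRST by fixpoint:
round 1:
  A via A→c: +{c}
  B via B→A c: +{c}
  C via C→a b: +{a}
  S via S→A C: +{c}
  S via S→a: +{a}
  S: {a,c}  A: {c}  B: {c}  C: {a}
round 2: done
  S: {a,c}  A: {c}  B: {c}  C: {a}

Compute FOLLOW by fixpoint:
initialize: $ ∈ FOLLOW(S)
pass 1:
  B→A c: FOLLOW(A) ⊇ FIRST(c) = {c}; new: +{c}
  S→A C: FOLLOW(A) ⊇ FIRST(C) = {a}; new: +{a}
  S→A C: FOLLOW(C) ⊇ FOLLOW(S) ⊇ {$}; new: +{$}
  S→a B B: FOLLOW(B) ⊇ FIRST(B) = {c}; new: +{c}
  S→a B B: FOLLOW(B) ⊇ FOLLOW(S) ⊇ {$}; new: +{$}
  FOLLOW[S]={$}  FOLLOW[A]={a,c}  FOLLOW[B]={$,c}  FOLLOW[C]={$}
pass 2: done
  FOLLOW[S]={$}  FOLLOW[A]={a,c}  FOLLOW[B]={$,c}  FOLLOW[C]={$}

FOLLOW(A) = ["a", "c"]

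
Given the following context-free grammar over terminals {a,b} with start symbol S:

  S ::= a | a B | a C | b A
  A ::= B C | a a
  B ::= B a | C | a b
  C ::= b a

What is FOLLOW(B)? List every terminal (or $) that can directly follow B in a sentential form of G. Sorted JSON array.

FIRST sets, iterate to fixpoint:
[1]
  A via A→a a: +{a}
  B via B→a b: +{a}
  C via C→b a: +{b}
  S via S→a: +{a}
  S via S→b A: +{b}
  FIRST(S)={a,b}  FIRST(A)={a}  FIRST(B)={a}  FIRST(C)={b}
[2]
  B via B→C: +{b}
  FIRST(S)={a,b}  FIRST(A)={a}  FIRST(B)={a,b}  FIRST(C)={b}
[3]
  A via A→B C: +{b}
  FIRST(S)={a,b}  FIRST(A)={a,b}  FIRST(B)={a,b}  FIRST(C)={b}
[4] (no change)
  FIRST(S)={a,b}  FIRST(A)={a,b}  FIRST(B)={a,b}  FIRST(C)={b}

Compute FOLLOW by fixpoint:
seed FOLLOW(S) with $
iter 1:
  A→B C: FOLLOW(B) ⊇ FIRST(C) = {b}; new: +{b}
  B→B a: FOLLOW(B) ⊇ FIRST(a) = {a}; new: +{a}
  B→C: FOLLOW(C) ⊇ FOLLOW(B) ⊇ {a,b}; new: +{a,b}
  S→a B: FOLLOW(B) ⊇ FOLLOW(S) ⊇ {$}; new: +{$}
  S→a C: FOLLOW(C) ⊇ FOLLOW(S) ⊇ {$}; new: +{$}
  S→b A: FOLLOW(A) ⊇ FOLLOW(S) ⊇ {$}; new: +{$}
  FOLLOW[S]={$}  FOLLOW[A]={$}  FOLLOW[B]={$,a,b}  FOLLOW[C]={$,a,b}
iter 2: done
  FOLLOW[S]={$}  FOLLOW[A]={$}  FOLLOW[B]={$,a,b}  FOLLOW[C]={$,a,b}

FOLLOW(B) = ["$", "a", "b"]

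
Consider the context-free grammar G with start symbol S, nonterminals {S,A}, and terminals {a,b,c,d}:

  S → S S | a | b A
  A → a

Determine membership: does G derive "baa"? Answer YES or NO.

CNF form of G:
  S -> S S | T0 A | a
  A -> a
  T0 -> b

CYK fill:
  cell(0,0) b: {T0}  orig:{}
  cell(1,1) a: {A,S}
  cell(2,2) a: {A,S}
  cell(0,1) ba: {S}
  cell(1,2) aa: {S}
  cell(0,2) baa: {S}

S ∈ T[0,2] ⇒ YES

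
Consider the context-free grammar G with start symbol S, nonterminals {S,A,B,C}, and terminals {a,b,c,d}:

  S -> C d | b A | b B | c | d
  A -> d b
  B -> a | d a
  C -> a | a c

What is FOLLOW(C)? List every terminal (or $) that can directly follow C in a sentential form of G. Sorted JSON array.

FIRST sets, iterate to fixpoint:
iter 1:
  A via A→d b: +{d}
  B via B→a: +{a}
  B via B→d a: +{d}
  C via C→a: +{a}
  S via S→C d: +{a}
  S via S→b A: +{b}
  S via S→c: +{c}
  S via S→d: +{d}
  S: {a,b,c,d}  A: {d}  B: {a,d}  C: {a}
iter 2: done
  S: {a,b,c,d}  A: {d}  B: {a,d}  C: {a}

FOLLOW sets:
initialize: $ ∈ FOLLOW(S)
[1]
  S→C d: FOLLOW(C) ⊇ FIRST(d) = {d}; new: +{d}
  S→b A: FOLLOW(A) ⊇ FOLLOW(S) ⊇ {$}; new: +{$}
  S→b B: FOLLOW(B) ⊇ FOLLOW(S) ⊇ {$}; new: +{$}
  FOLLOW(S)={$}  FOLLOW(A)={$}  FOLLOW(B)={$}  FOLLOW(C)={d}
[2] (no change)
  FOLLOW(S)={$}  FOLLOW(A)={$}  FOLLOW(B)={$}  FOLLOW(C)={d}

FOLLOW(C) = ["d"]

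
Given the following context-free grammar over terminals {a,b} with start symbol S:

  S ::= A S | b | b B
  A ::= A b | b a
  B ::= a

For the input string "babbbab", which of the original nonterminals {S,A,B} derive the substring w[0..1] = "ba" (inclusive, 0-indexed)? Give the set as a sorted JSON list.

CNF form of G:
  S -> A S | T0 B | b
  A -> A T0 | T0 T1
  B -> a
  T0 -> b
  T1 -> a

CYK fill (cells [i..j] with 0 ≤ i ≤ j ≤ 1 only):
  [0..0]={S,T0}  "b"  orig:{S}
  [1..1]={B,T1}  "a"  orig:{B}
  [0..1]={A,S}  "ba"

Original NTs in T[0,1] deriving "ba": ["A", "S"]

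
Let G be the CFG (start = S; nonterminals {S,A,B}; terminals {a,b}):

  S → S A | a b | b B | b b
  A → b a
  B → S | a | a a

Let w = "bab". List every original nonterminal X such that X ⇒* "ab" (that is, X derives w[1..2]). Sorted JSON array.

Convert to CNF:
  S -> S A | T0 B | T0 T0 | T1 T0
  A -> T0 T1
  B -> S A | T0 B | T0 T0 | T1 T0 | T1 T1 | a
  T0 -> b
  T1 -> a

CYK table (by increasing span) — only the sub-triangle for w[1..2]:
  T[1,1] 'a' = {B,T1}  orig:{B}
  T[2,2] 'b' = {T0}  orig:{}
  T[1,2] 'ab' = {B,S}

Original NTs in T[1,2] deriving "ab": ["B", "S"]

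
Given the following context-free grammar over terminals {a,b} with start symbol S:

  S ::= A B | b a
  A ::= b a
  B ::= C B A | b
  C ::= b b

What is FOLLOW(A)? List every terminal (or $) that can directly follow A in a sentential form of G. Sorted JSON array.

Compute FIRST by fixpoint:
[1]
  A via A→b a: +{b}
  B via B→b: +{b}
  C via C→b b: +{b}
  S via S→A B: +{b}
  FIRST[S]={b}  FIRST[A]={b}  FIRST[B]={b}  FIRST[C]={b}
[2] (stable)
  FIRST[S]={b}  FIRST[A]={b}  FIRST[B]={b}  FIRST[C]={b}

FOLLOW iteration:
seed FOLLOW(S) with $
round 1:
  B→C B A: FOLLOW(C) ⊇ FIRST(B) = {b}; new: +{b}
  B→C B A: FOLLOW(B) ⊇ FIRST(A) = {b}; new: +{b}
  B→C B A: FOLLOW(A) ⊇ FOLLOW(B) ⊇ {b}; new: +{b}
  S→A B: FOLLOW(B) ⊇ FOLLOW(S) ⊇ {$}; new: +{$}
  FOLLOW(S)={$}  FOLLOW(A)={b}  FOLLOW(B)={$,b}  FOLLOW(C)={b}
round 2:
  B→C B A: FOLLOW(A) ⊇ FOLLOW(B) ⊇ {$,b}; new: +{$}
  FOLLOW(S)={$}  FOLLOW(A)={$,b}  FOLLOW(B)={$,b}  FOLLOW(C)={b}
round 3: — fixpoint
  FOLLOW(S)={$}  FOLLOW(A)={$,b}  FOLLOW(B)={$,b}  FOLLOW(C)={b}

FOLLOW(A) = ["$", "b"]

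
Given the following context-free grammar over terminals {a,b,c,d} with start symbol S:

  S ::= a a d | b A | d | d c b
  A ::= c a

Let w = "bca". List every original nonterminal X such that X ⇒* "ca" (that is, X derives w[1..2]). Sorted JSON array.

Convert to CNF:
  S -> T1 X4 | T2 X5 | T3 A | d
  A -> T0 T1
  T0 -> c
  T1 -> a
  T2 -> d
  T3 -> b
  X4 -> T1 T2
  X5 -> T0 T3

CYK fill — only the sub-triangle for w[1..2]:
  cell(1,1) c: {T0}  orig:{}
  cell(2,2) a: {T1}  orig:{}
  cell(1,2) ca: {A}

Original NTs in T[1,2] deriving "ca": ["A"]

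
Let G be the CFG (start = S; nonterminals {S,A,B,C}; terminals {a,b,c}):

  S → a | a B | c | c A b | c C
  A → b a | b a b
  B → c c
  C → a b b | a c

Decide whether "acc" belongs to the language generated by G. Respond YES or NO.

Convert to CNF:
  S -> T1 B | T2 C | T2 X5 | a | c
  A -> T0 T1 | T0 X3
  B -> T2 T2
  C -> T1 T2 | T1 X4
  T0 -> b
  T1 -> a
  T2 -> c
  X3 -> T1 T0
  X4 -> T0 T0
  X5 -> A T0

Fill CYK table bottom-up:
  cell(0,0) a: {S,T1}  orig:{S}
  cell(1,1) c: {S,T2}  orig:{S}
  cell(2,2) c: {S,T2}  orig:{S}
  cell(0,1) ac: {C}
  cell(1,2) cc: {B}
  cell(0,2) acc: {S}

S ∈ T[0,2] ⇒ YES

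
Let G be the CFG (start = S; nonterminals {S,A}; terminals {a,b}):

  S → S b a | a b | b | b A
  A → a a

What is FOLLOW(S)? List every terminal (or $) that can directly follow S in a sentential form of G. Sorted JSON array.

FIRST iteration:
pass 1:
  A via A→a a: +{a}
  S via S→a b: +{a}
  S via S→b: +{b}
  S: {a,b}  A: {a}
pass 2: done
  S: {a,b}  A: {a}

FOLLOW iteration:
seed FOLLOW(S) with $
[1]
  S→S b a: FOLLOW(S) ⊇ FIRST(b) = {b}; new: +{b}
  S→b A: FOLLOW(A) ⊇ FOLLOW(S) ⊇ {$,b}; new: +{$,b}
  FOLLOW(S)={$,b}  FOLLOW(A)={$,b}
[2] — fixpoint
  FOLLOW(S)={$,b}  FOLLOW(A)={$,b}

FOLLOW(S) = ["$", "b"]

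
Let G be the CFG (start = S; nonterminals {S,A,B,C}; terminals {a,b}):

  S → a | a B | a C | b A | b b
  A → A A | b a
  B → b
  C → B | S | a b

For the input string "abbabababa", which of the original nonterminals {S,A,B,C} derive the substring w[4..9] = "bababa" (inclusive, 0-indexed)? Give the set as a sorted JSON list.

Convert to CNF:
  S -> T0 A | T0 T0 | T1 B | T1 C | a
  A -> A A | T0 T1
  B -> b
  C -> T0 A | T0 T0 | T1 B | T1 C | T1 T0 | a | b
  T0 -> b
  T1 -> a

CYK fill, restricted to cells inside w[4..9]:
  cell(4,4) b: {B,C,T0}  orig:{B,C}
  cell(5,5) a: {C,S,T1}  orig:{C,S}
  cell(6,6) b: {B,C,T0}  orig:{B,C}
  cell(7,7) a: {C,S,T1}  orig:{C,S}
  cell(8,8) b: {B,C,T0}  orig:{B,C}
  cell(9,9) a: {C,S,T1}  orig:{C,S}
  cell(4,5) ba: {A}
  cell(5,6) ab: {C,S}
  cell(6,7) ba: {A}
  cell(7,8) ab: {C,S}
  cell(8,9) ba: {A}
  cell(4,6) bab: ∅
  cell(5,7) aba: ∅
  cell(6,8) bab: ∅
  cell(7,9) aba: ∅
  cell(4,7) baba: {A}
  cell(5,8) abab: ∅
  cell(6,9) baba: {A}
  cell(4,8) babab: ∅
  cell(5,9) ababa: ∅
  cell(4,9) bababa: {A}

Original NTs in T[4,9] deriving "bababa": ["A"]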